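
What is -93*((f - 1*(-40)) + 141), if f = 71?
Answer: -23436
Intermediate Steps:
-93*((f - 1*(-40)) + 141) = -93*((71 - 1*(-40)) + 141) = -93*((71 + 40) + 141) = -93*(111 + 141) = -93*252 = -1*23436 = -23436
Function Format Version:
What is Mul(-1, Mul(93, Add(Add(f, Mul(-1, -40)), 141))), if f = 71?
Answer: -23436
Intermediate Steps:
Mul(-1, Mul(93, Add(Add(f, Mul(-1, -40)), 141))) = Mul(-1, Mul(93, Add(Add(71, Mul(-1, -40)), 141))) = Mul(-1, Mul(93, Add(Add(71, 40), 141))) = Mul(-1, Mul(93, Add(111, 141))) = Mul(-1, Mul(93, 252)) = Mul(-1, 23436) = -23436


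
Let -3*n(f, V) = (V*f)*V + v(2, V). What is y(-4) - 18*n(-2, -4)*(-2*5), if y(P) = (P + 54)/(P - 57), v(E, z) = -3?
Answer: 128050/61 ≈ 2099.2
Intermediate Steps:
y(P) = (54 + P)/(-57 + P)
n(f, V) = 1 - f*V²/3 (n(f, V) = -((V*f)*V - 3)/3 = -(f*V² - 3)/3 = -(-3 + f*V²)/3 = 1 - f*V²/3)
y(-4) - 18*n(-2, -4)*(-2*5) = (54 - 4)/(-57 - 4) - 18*(1 - ⅓*(-2)*(-4)²)*(-2*5) = 50/(-61) - 18*(1 - ⅓*(-2)*16)*(-10) = -1/61*50 - 18*(1 + 32/3)*(-10) = -50/61 - 18*(35/3)*(-10) = -50/61 - 210*(-10) = -50/61 - 1*(-2100) = -50/61 + 2100 = 128050/61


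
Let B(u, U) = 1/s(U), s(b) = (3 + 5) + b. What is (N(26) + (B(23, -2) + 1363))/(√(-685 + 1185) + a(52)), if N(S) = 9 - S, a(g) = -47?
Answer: -379619/10254 - 40385*√5/5127 ≈ -54.635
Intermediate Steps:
s(b) = 8 + b
B(u, U) = 1/(8 + U)
(N(26) + (B(23, -2) + 1363))/(√(-685 + 1185) + a(52)) = ((9 - 1*26) + (1/(8 - 2) + 1363))/(√(-685 + 1185) - 47) = ((9 - 26) + (1/6 + 1363))/(√500 - 47) = (-17 + (⅙ + 1363))/(10*√5 - 47) = (-17 + 8179/6)/(-47 + 10*√5) = 8077/(6*(-47 + 10*√5))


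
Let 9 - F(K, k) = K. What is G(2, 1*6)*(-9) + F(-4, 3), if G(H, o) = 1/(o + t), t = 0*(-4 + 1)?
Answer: 23/2 ≈ 11.500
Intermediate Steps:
F(K, k) = 9 - K
t = 0 (t = 0*(-3) = 0)
G(H, o) = 1/o (G(H, o) = 1/(o + 0) = 1/o)
G(2, 1*6)*(-9) + F(-4, 3) = -9/(1*6) + (9 - 1*(-4)) = -9/6 + (9 + 4) = (⅙)*(-9) + 13 = -3/2 + 13 = 23/2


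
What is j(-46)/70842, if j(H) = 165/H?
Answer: -55/1086244 ≈ -5.0633e-5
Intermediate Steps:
j(-46)/70842 = (165/(-46))/70842 = (165*(-1/46))*(1/70842) = -165/46*1/70842 = -55/1086244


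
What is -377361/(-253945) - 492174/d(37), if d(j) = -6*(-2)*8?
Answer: -20824816629/4063120 ≈ -5125.3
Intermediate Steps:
d(j) = 96 (d(j) = 12*8 = 96)
-377361/(-253945) - 492174/d(37) = -377361/(-253945) - 492174/96 = -377361*(-1/253945) - 492174*1/96 = 377361/253945 - 82029/16 = -20824816629/4063120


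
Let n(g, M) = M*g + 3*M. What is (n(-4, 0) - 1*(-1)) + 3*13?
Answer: 40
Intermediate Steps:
n(g, M) = 3*M + M*g
(n(-4, 0) - 1*(-1)) + 3*13 = (0*(3 - 4) - 1*(-1)) + 3*13 = (0*(-1) + 1) + 39 = (0 + 1) + 39 = 1 + 39 = 40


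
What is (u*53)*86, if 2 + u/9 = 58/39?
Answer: -273480/13 ≈ -21037.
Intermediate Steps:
u = -60/13 (u = -18 + 9*(58/39) = -18 + 174/13 = -60/13 ≈ -4.6154)
(u*53)*86 = -60/13*53*86 = -3180/13*86 = -273480/13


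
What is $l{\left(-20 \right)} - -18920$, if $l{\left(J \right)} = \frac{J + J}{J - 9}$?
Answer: $\frac{548720}{29} \approx 18921.0$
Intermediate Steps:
$l{\left(J \right)} = \frac{2 J}{-9 + J}$
$l{\left(-20 \right)} - -18920 = 2 \left(-20\right) \frac{1}{-9 - 20} - -18920 = 2 \left(-20\right) \frac{1}{-29} + 18920 = 2 \left(-20\right) \left(- \frac{1}{29}\right) + 18920 = \frac{40}{29} + 18920 = \frac{548720}{29}$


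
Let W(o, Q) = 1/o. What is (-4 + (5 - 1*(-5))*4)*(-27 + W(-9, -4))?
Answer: -976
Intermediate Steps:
(-4 + (5 - 1*(-5))*4)*(-27 + W(-9, -4)) = (-4 + (5 - 1*(-5))*4)*(-27 + 1/(-9)) = (-4 + (5 + 5)*4)*(-27 - 1/9) = (-4 + 10*4)*(-244/9) = (-4 + 40)*(-244/9) = 36*(-244/9) = -976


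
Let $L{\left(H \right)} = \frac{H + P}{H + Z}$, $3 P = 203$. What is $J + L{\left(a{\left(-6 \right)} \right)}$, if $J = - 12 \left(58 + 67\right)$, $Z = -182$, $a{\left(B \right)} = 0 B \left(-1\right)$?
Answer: $- \frac{117029}{78} \approx -1500.4$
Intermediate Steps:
$P = \frac{203}{3}$ ($P = \frac{1}{3} \cdot 203 = \frac{203}{3} \approx 67.667$)
$a{\left(B \right)} = 0$ ($a{\left(B \right)} = 0 \left(-1\right) = 0$)
$J = -1500$ ($J = \left(-12\right) 125 = -1500$)
$L{\left(H \right)} = \frac{\frac{203}{3} + H}{-182 + H}$ ($L{\left(H \right)} = \frac{H + \frac{203}{3}}{H - 182} = \frac{\frac{203}{3} + H}{-182 + H}$)
$J + L{\left(a{\left(-6 \right)} \right)} = -1500 + \frac{\frac{203}{3} + 0}{-182 + 0} = -1500 + \frac{1}{-182} \cdot \frac{203}{3} = -1500 - \frac{29}{78} = - \frac{117029}{78}$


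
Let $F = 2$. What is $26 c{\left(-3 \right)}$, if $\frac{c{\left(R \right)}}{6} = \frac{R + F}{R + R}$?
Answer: $26$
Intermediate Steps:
$c{\left(R \right)} = \frac{3 \left(2 + R\right)}{R}$ ($c{\left(R \right)} = 6 \frac{R + 2}{R + R} = 6 \frac{2 + R}{2 R} = \frac{3 \left(2 + R\right)}{R}$)
$26 c{\left(-3 \right)} = 26 \left(3 + \frac{6}{-3}\right) = 26 \left(3 + 6 \left(- \frac{1}{3}\right)\right) = 26 \left(3 - 2\right) = 26 \cdot 1 = 26$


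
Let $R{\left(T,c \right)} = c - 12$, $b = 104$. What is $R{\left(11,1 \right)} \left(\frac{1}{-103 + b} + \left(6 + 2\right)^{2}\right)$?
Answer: $-715$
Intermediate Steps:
$R{\left(T,c \right)} = -12 + c$ ($R{\left(T,c \right)} = c - 12 = -12 + c$)
$R{\left(11,1 \right)} \left(\frac{1}{-103 + b} + \left(6 + 2\right)^{2}\right) = \left(-12 + 1\right) \left(\frac{1}{-103 + 104} + \left(6 + 2\right)^{2}\right) = - 11 \left(1^{-1} + 8^{2}\right) = - 11 \left(1 + 64\right) = \left(-11\right) 65 = -715$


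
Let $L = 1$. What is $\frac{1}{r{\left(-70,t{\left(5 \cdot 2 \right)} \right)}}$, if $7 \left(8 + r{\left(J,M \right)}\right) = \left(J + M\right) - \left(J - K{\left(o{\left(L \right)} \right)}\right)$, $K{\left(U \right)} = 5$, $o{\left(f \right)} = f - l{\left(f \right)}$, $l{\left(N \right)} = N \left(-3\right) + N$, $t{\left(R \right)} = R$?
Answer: $- \frac{7}{41} \approx -0.17073$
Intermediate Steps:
$l{\left(N \right)} = - 2 N$ ($l{\left(N \right)} = - 3 N + N = - 2 N$)
$o{\left(f \right)} = 3 f$ ($o{\left(f \right)} = f - - 2 f = f + 2 f = 3 f$)
$r{\left(J,M \right)} = - \frac{51}{7} + \frac{M}{7}$ ($r{\left(J,M \right)} = -8 + \frac{\left(J + M\right) - \left(-5 + J\right)}{7} = -8 + \frac{5 + M}{7} = -8 + \left(\frac{5}{7} + \frac{M}{7}\right) = - \frac{51}{7} + \frac{M}{7}$)
$\frac{1}{r{\left(-70,t{\left(5 \cdot 2 \right)} \right)}} = \frac{1}{- \frac{51}{7} + \frac{5 \cdot 2}{7}} = \frac{1}{- \frac{51}{7} + \frac{1}{7} \cdot 10} = \frac{1}{- \frac{51}{7} + \frac{10}{7}} = \frac{1}{- \frac{41}{7}} = - \frac{7}{41}$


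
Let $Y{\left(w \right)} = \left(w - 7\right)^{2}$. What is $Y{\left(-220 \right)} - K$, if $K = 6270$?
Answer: $45259$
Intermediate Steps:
$Y{\left(w \right)} = \left(-7 + w\right)^{2}$
$Y{\left(-220 \right)} - K = \left(-7 - 220\right)^{2} - 6270 = \left(-227\right)^{2} - 6270 = 51529 - 6270 = 45259$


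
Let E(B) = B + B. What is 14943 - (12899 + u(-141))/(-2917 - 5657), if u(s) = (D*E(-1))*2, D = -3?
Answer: 128134193/8574 ≈ 14945.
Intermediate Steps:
E(B) = 2*B
u(s) = 12 (u(s) = -6*(-1)*2 = -3*(-2)*2 = 6*2 = 12)
14943 - (12899 + u(-141))/(-2917 - 5657) = 14943 - (12899 + 12)/(-2917 - 5657) = 14943 - 12911/(-8574) = 14943 - 12911*(-1)/8574 = 14943 - 1*(-12911/8574) = 14943 + 12911/8574 = 128134193/8574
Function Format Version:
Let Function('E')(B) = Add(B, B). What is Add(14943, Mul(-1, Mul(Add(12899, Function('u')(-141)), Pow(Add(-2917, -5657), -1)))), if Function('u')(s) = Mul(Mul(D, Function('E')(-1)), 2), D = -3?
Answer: Rational(128134193, 8574) ≈ 14945.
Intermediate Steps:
Function('E')(B) = Mul(2, B)
Function('u')(s) = 12 (Function('u')(s) = Mul(Mul(-3, Mul(2, -1)), 2) = Mul(Mul(-3, -2), 2) = Mul(6, 2) = 12)
Add(14943, Mul(-1, Mul(Add(12899, Function('u')(-141)), Pow(Add(-2917, -5657), -1)))) = Add(14943, Mul(-1, Mul(Add(12899, 12), Pow(Add(-2917, -5657), -1)))) = Add(14943, Mul(-1, Mul(12911, Pow(-8574, -1)))) = Add(14943, Mul(-1, Mul(12911, Rational(-1, 8574)))) = Add(14943, Mul(-1, Rational(-12911, 8574))) = Add(14943, Rational(12911, 8574)) = Rational(128134193, 8574)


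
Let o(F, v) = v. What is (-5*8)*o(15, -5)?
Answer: 200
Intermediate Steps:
(-5*8)*o(15, -5) = -5*8*(-5) = -40*(-5) = 200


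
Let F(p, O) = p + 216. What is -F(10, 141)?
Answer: -226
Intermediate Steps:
F(p, O) = 216 + p
-F(10, 141) = -(216 + 10) = -1*226 = -226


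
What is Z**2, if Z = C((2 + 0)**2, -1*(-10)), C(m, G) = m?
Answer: 16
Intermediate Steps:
Z = 4 (Z = (2 + 0)**2 = 2**2 = 4)
Z**2 = 4**2 = 16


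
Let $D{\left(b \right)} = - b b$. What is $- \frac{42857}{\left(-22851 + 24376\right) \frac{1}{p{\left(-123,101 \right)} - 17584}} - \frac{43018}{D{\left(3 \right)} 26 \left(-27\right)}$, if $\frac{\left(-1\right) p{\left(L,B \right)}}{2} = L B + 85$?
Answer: $- \frac{960185086421}{4817475} \approx -1.9931 \cdot 10^{5}$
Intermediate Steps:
$D{\left(b \right)} = - b^{2}$
$p{\left(L,B \right)} = -170 - 2 B L$ ($p{\left(L,B \right)} = - 2 \left(L B + 85\right) = - 2 \left(B L + 85\right) = - 2 \left(85 + B L\right) = -170 - 2 B L$)
$- \frac{42857}{\left(-22851 + 24376\right) \frac{1}{p{\left(-123,101 \right)} - 17584}} - \frac{43018}{D{\left(3 \right)} 26 \left(-27\right)} = - \frac{42857}{\left(-22851 + 24376\right) \frac{1}{\left(-170 - 202 \left(-123\right)\right) - 17584}} - \frac{43018}{- 3^{2} \cdot 26 \left(-27\right)} = - \frac{42857}{1525 \frac{1}{\left(-170 + 24846\right) - 17584}} - \frac{43018}{\left(-1\right) 9 \cdot 26 \left(-27\right)} = - \frac{42857}{1525 \frac{1}{24676 - 17584}} - \frac{43018}{\left(-9\right) 26 \left(-27\right)} = - \frac{42857}{1525 \cdot \frac{1}{7092}} - \frac{43018}{\left(-234\right) \left(-27\right)} = - \frac{42857}{1525 \cdot \frac{1}{7092}} - \frac{43018}{6318} = - \frac{42857}{\frac{1525}{7092}} - \frac{21509}{3159} = \left(-42857\right) \frac{7092}{1525} - \frac{21509}{3159} = - \frac{303941844}{1525} - \frac{21509}{3159} = - \frac{960185086421}{4817475}$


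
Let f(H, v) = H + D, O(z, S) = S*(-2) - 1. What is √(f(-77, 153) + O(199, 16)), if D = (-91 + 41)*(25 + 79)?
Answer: 3*I*√590 ≈ 72.87*I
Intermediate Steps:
O(z, S) = -1 - 2*S (O(z, S) = -2*S - 1 = -1 - 2*S)
D = -5200 (D = -50*104 = -5200)
f(H, v) = -5200 + H (f(H, v) = H - 5200 = -5200 + H)
√(f(-77, 153) + O(199, 16)) = √((-5200 - 77) + (-1 - 2*16)) = √(-5277 + (-1 - 32)) = √(-5277 - 33) = √(-5310) = 3*I*√590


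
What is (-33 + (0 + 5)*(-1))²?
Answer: 1444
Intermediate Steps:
(-33 + (0 + 5)*(-1))² = (-33 + 5*(-1))² = (-33 - 5)² = (-38)² = 1444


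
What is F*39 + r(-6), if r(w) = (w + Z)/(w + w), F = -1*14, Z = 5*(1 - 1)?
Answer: -1091/2 ≈ -545.50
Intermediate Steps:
Z = 0 (Z = 5*0 = 0)
F = -14
r(w) = ½ (r(w) = (w + 0)/(w + w) = w/((2*w)) = w*(1/(2*w)) = ½)
F*39 + r(-6) = -14*39 + ½ = -546 + ½ = -1091/2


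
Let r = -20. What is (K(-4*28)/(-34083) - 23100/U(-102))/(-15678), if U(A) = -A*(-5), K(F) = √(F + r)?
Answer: -385/133263 + I*√33/267176637 ≈ -0.002889 + 2.1501e-8*I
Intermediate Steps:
K(F) = √(-20 + F) (K(F) = √(F - 20) = √(-20 + F))
U(A) = 5*A
(K(-4*28)/(-34083) - 23100/U(-102))/(-15678) = (√(-20 - 4*28)/(-34083) - 23100/(5*(-102)))/(-15678) = (√(-20 - 112)*(-1/34083) - 23100/(-510))*(-1/15678) = (√(-132)*(-1/34083) - 23100*(-1/510))*(-1/15678) = ((2*I*√33)*(-1/34083) + 770/17)*(-1/15678) = (-2*I*√33/34083 + 770/17)*(-1/15678) = (770/17 - 2*I*√33/34083)*(-1/15678) = -385/133263 + I*√33/267176637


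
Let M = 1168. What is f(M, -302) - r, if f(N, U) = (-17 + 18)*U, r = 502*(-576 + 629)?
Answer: -26908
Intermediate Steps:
r = 26606 (r = 502*53 = 26606)
f(N, U) = U (f(N, U) = 1*U = U)
f(M, -302) - r = -302 - 1*26606 = -302 - 26606 = -26908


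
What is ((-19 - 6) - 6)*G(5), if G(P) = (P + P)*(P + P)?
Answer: -3100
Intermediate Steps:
G(P) = 4*P² (G(P) = (2*P)*(2*P) = 4*P²)
((-19 - 6) - 6)*G(5) = ((-19 - 6) - 6)*(4*5²) = (-25 - 6)*(4*25) = -31*100 = -3100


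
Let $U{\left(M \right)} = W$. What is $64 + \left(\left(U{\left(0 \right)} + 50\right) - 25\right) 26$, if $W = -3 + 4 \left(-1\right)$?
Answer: $532$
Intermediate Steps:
$W = -7$ ($W = -3 - 4 = -7$)
$U{\left(M \right)} = -7$
$64 + \left(\left(U{\left(0 \right)} + 50\right) - 25\right) 26 = 64 + \left(\left(-7 + 50\right) - 25\right) 26 = 64 + \left(43 - 25\right) 26 = 64 + 18 \cdot 26 = 64 + 468 = 532$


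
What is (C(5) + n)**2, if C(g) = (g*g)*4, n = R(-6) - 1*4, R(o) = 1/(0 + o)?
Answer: 330625/36 ≈ 9184.0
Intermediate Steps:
R(o) = 1/o
n = -25/6 (n = 1/(-6) - 1*4 = -1/6 - 4 = -25/6 ≈ -4.1667)
C(g) = 4*g**2 (C(g) = g**2*4 = 4*g**2)
(C(5) + n)**2 = (4*5**2 - 25/6)**2 = (4*25 - 25/6)**2 = (100 - 25/6)**2 = (575/6)**2 = 330625/36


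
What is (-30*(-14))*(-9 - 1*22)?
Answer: -13020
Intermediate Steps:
(-30*(-14))*(-9 - 1*22) = 420*(-9 - 22) = 420*(-31) = -13020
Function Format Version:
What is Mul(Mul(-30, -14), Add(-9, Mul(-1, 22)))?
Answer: -13020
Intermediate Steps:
Mul(Mul(-30, -14), Add(-9, Mul(-1, 22))) = Mul(420, Add(-9, -22)) = Mul(420, -31) = -13020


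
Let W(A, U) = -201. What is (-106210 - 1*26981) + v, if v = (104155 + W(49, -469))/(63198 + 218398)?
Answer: -18752974441/140798 ≈ -1.3319e+5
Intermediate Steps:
v = 51977/140798 (v = (104155 - 201)/(63198 + 218398) = 103954/281596 = 103954*(1/281596) = 51977/140798 ≈ 0.36916)
(-106210 - 1*26981) + v = (-106210 - 1*26981) + 51977/140798 = (-106210 - 26981) + 51977/140798 = -133191 + 51977/140798 = -18752974441/140798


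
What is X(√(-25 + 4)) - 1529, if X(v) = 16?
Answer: -1513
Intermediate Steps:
X(√(-25 + 4)) - 1529 = 16 - 1529 = -1513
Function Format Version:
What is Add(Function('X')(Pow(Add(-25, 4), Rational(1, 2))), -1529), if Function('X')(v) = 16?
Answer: -1513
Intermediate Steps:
Add(Function('X')(Pow(Add(-25, 4), Rational(1, 2))), -1529) = Add(16, -1529) = -1513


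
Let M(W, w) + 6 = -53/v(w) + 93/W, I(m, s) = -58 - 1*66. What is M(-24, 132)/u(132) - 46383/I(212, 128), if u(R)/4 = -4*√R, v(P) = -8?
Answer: 46383/124 + 13*√33/4224 ≈ 374.07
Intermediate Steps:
I(m, s) = -124 (I(m, s) = -58 - 66 = -124)
M(W, w) = 5/8 + 93/W (M(W, w) = -6 + (-53/(-8) + 93/W) = -6 + (-53*(-⅛) + 93/W) = -6 + (53/8 + 93/W) = 5/8 + 93/W)
u(R) = -16*√R (u(R) = 4*(-4*√R) = -16*√R)
M(-24, 132)/u(132) - 46383/I(212, 128) = (5/8 + 93/(-24))/((-32*√33)) - 46383/(-124) = (5/8 + 93*(-1/24))/((-32*√33)) - 46383*(-1/124) = (5/8 - 31/8)/((-32*√33)) + 46383/124 = -(-13)*√33/4224 + 46383/124 = 13*√33/4224 + 46383/124 = 46383/124 + 13*√33/4224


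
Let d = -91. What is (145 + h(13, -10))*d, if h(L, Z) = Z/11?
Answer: -144235/11 ≈ -13112.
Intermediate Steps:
h(L, Z) = Z/11 (h(L, Z) = Z*(1/11) = Z/11)
(145 + h(13, -10))*d = (145 + (1/11)*(-10))*(-91) = (145 - 10/11)*(-91) = (1585/11)*(-91) = -144235/11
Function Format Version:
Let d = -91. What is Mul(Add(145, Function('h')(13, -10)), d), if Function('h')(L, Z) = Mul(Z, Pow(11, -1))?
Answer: Rational(-144235, 11) ≈ -13112.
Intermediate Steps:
Function('h')(L, Z) = Mul(Rational(1, 11), Z) (Function('h')(L, Z) = Mul(Z, Rational(1, 11)) = Mul(Rational(1, 11), Z))
Mul(Add(145, Function('h')(13, -10)), d) = Mul(Add(145, Mul(Rational(1, 11), -10)), -91) = Mul(Add(145, Rational(-10, 11)), -91) = Mul(Rational(1585, 11), -91) = Rational(-144235, 11)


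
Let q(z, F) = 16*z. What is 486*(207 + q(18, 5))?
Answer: 240570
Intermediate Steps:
486*(207 + q(18, 5)) = 486*(207 + 16*18) = 486*(207 + 288) = 486*495 = 240570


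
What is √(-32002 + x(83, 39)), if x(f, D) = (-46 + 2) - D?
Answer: 3*I*√3565 ≈ 179.12*I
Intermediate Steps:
x(f, D) = -44 - D
√(-32002 + x(83, 39)) = √(-32002 + (-44 - 1*39)) = √(-32002 + (-44 - 39)) = √(-32002 - 83) = √(-32085) = 3*I*√3565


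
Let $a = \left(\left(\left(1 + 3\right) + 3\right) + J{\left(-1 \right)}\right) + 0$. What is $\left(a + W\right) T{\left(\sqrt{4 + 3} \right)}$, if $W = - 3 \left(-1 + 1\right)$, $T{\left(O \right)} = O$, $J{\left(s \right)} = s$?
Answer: $6 \sqrt{7} \approx 15.875$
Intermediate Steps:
$W = 0$ ($W = \left(-3\right) 0 = 0$)
$a = 6$ ($a = \left(\left(\left(1 + 3\right) + 3\right) - 1\right) + 0 = \left(\left(4 + 3\right) - 1\right) + 0 = \left(7 - 1\right) + 0 = 6 + 0 = 6$)
$\left(a + W\right) T{\left(\sqrt{4 + 3} \right)} = \left(6 + 0\right) \sqrt{4 + 3} = 6 \sqrt{7}$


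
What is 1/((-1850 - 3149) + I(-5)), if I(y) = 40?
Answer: -1/4959 ≈ -0.00020165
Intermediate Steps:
1/((-1850 - 3149) + I(-5)) = 1/((-1850 - 3149) + 40) = 1/(-4999 + 40) = 1/(-4959) = -1/4959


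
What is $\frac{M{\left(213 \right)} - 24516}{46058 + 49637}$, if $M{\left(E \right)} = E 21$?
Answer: $- \frac{20043}{95695} \approx -0.20945$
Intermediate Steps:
$M{\left(E \right)} = 21 E$
$\frac{M{\left(213 \right)} - 24516}{46058 + 49637} = \frac{21 \cdot 213 - 24516}{46058 + 49637} = \frac{4473 - 24516}{95695} = \left(-20043\right) \frac{1}{95695} = - \frac{20043}{95695}$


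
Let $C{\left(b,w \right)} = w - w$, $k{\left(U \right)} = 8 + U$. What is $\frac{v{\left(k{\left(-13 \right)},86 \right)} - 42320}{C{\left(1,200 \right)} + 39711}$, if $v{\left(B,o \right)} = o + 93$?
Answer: $- \frac{14047}{13237} \approx -1.0612$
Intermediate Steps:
$C{\left(b,w \right)} = 0$
$v{\left(B,o \right)} = 93 + o$
$\frac{v{\left(k{\left(-13 \right)},86 \right)} - 42320}{C{\left(1,200 \right)} + 39711} = \frac{\left(93 + 86\right) - 42320}{0 + 39711} = \frac{179 - 42320}{39711} = \left(-42141\right) \frac{1}{39711} = - \frac{14047}{13237}$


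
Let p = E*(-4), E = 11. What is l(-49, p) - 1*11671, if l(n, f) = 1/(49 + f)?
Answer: -58354/5 ≈ -11671.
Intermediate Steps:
p = -44 (p = 11*(-4) = -44)
l(-49, p) - 1*11671 = 1/(49 - 44) - 1*11671 = 1/5 - 11671 = -58354/5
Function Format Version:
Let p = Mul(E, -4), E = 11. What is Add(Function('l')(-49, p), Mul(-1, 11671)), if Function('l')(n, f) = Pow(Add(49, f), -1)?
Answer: Rational(-58354, 5) ≈ -11671.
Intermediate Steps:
p = -44 (p = Mul(11, -4) = -44)
Add(Function('l')(-49, p), Mul(-1, 11671)) = Add(Pow(Add(49, -44), -1), Mul(-1, 11671)) = Add(Pow(5, -1), -11671) = Add(Rational(1, 5), -11671) = Rational(-58354, 5)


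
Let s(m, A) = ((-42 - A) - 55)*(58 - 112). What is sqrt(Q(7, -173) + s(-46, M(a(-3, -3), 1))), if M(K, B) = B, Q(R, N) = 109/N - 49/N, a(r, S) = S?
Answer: 32*sqrt(154662)/173 ≈ 72.744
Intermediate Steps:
Q(R, N) = 60/N
s(m, A) = 5238 + 54*A (s(m, A) = (-97 - A)*(-54) = 5238 + 54*A)
sqrt(Q(7, -173) + s(-46, M(a(-3, -3), 1))) = sqrt(60/(-173) + (5238 + 54*1)) = sqrt(60*(-1/173) + (5238 + 54)) = sqrt(-60/173 + 5292) = sqrt(915456/173) = 32*sqrt(154662)/173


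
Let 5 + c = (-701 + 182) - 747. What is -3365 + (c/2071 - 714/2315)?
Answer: -16137459284/4794365 ≈ -3365.9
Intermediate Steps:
c = -1271 (c = -5 + ((-701 + 182) - 747) = -5 + (-519 - 747) = -5 - 1266 = -1271)
-3365 + (c/2071 - 714/2315) = -3365 + (-1271/2071 - 714/2315) = -3365 - 4421059/4794365 = -16137459284/4794365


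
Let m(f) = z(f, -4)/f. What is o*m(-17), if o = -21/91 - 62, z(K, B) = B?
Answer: -3236/221 ≈ -14.643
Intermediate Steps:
o = -809/13 (o = -21*1/91 - 62 = -3/13 - 62 = -809/13 ≈ -62.231)
m(f) = -4/f
o*m(-17) = -(-3236)/(13*(-17)) = -(-3236)*(-1)/(13*17) = -809/13*4/17 = -3236/221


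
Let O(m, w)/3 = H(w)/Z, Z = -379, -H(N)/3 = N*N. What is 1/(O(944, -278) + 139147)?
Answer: 379/53432269 ≈ 7.0931e-6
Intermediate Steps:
H(N) = -3*N² (H(N) = -3*N*N = -3*N²)
O(m, w) = 9*w²/379 (O(m, w) = 3*(-3*w²/(-379)) = 3*(-3*w²*(-1/379)) = 3*(3*w²/379) = 9*w²/379)
1/(O(944, -278) + 139147) = 1/((9/379)*(-278)² + 139147) = 1/((9/379)*77284 + 139147) = 1/(695556/379 + 139147) = 1/(53432269/379) = 379/53432269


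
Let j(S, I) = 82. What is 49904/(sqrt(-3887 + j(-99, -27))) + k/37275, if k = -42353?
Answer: -42353/37275 - 49904*I*sqrt(3805)/3805 ≈ -1.1362 - 809.02*I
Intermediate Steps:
49904/(sqrt(-3887 + j(-99, -27))) + k/37275 = 49904/(sqrt(-3887 + 82)) - 42353/37275 = 49904/(sqrt(-3805)) - 42353*1/37275 = 49904/((I*sqrt(3805))) - 42353/37275 = 49904*(-I*sqrt(3805)/3805) - 42353/37275 = -49904*I*sqrt(3805)/3805 - 42353/37275 = -42353/37275 - 49904*I*sqrt(3805)/3805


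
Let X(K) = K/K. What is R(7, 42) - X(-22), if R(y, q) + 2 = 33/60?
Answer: -49/20 ≈ -2.4500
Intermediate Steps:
R(y, q) = -29/20 (R(y, q) = -2 + 33/60 = -2 + 33*(1/60) = -2 + 11/20 = -29/20)
X(K) = 1
R(7, 42) - X(-22) = -29/20 - 1*1 = -29/20 - 1 = -49/20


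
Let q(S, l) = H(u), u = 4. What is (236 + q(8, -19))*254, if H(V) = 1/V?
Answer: 120015/2 ≈ 60008.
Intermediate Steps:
q(S, l) = 1/4
(236 + q(8, -19))*254 = (236 + 1/4)*254 = (945/4)*254 = 120015/2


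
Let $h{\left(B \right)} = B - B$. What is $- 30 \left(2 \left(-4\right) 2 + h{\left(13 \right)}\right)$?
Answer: $480$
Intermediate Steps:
$h{\left(B \right)} = 0$
$- 30 \left(2 \left(-4\right) 2 + h{\left(13 \right)}\right) = - 30 \left(2 \left(-4\right) 2 + 0\right) = - 30 \left(\left(-8\right) 2 + 0\right) = - 30 \left(-16 + 0\right) = \left(-30\right) \left(-16\right) = 480$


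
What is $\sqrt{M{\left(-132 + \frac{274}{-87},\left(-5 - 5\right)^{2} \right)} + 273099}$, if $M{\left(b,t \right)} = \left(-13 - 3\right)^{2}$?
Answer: $\sqrt{273355} \approx 522.83$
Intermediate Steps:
$M{\left(b,t \right)} = 256$ ($M{\left(b,t \right)} = \left(-13 + \left(-5 + 2\right)\right)^{2} = \left(-13 - 3\right)^{2} = \left(-16\right)^{2} = 256$)
$\sqrt{M{\left(-132 + \frac{274}{-87},\left(-5 - 5\right)^{2} \right)} + 273099} = \sqrt{256 + 273099} = \sqrt{273355}$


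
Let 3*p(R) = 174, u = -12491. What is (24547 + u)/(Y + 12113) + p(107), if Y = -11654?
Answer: 38678/459 ≈ 84.266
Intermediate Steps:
p(R) = 58 (p(R) = (⅓)*174 = 58)
(24547 + u)/(Y + 12113) + p(107) = (24547 - 12491)/(-11654 + 12113) + 58 = 12056/459 + 58 = 38678/459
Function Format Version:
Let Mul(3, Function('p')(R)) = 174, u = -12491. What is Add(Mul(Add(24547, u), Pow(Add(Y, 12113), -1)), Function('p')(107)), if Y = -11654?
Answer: Rational(38678, 459) ≈ 84.266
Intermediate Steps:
Function('p')(R) = 58 (Function('p')(R) = Mul(Rational(1, 3), 174) = 58)
Add(Mul(Add(24547, u), Pow(Add(Y, 12113), -1)), Function('p')(107)) = Add(Mul(Add(24547, -12491), Pow(Add(-11654, 12113), -1)), 58) = Add(Mul(12056, Pow(459, -1)), 58) = Add(Mul(12056, Rational(1, 459)), 58) = Add(Rational(12056, 459), 58) = Rational(38678, 459)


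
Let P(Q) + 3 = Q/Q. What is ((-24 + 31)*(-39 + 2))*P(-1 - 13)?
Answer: 518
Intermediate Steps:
P(Q) = -2 (P(Q) = -3 + Q/Q = -3 + 1 = -2)
((-24 + 31)*(-39 + 2))*P(-1 - 13) = ((-24 + 31)*(-39 + 2))*(-2) = (7*(-37))*(-2) = -259*(-2) = 518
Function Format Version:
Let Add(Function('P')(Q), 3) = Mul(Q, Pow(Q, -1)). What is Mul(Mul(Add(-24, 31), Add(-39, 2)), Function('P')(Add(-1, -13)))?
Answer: 518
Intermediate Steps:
Function('P')(Q) = -2 (Function('P')(Q) = Add(-3, Mul(Q, Pow(Q, -1))) = Add(-3, 1) = -2)
Mul(Mul(Add(-24, 31), Add(-39, 2)), Function('P')(Add(-1, -13))) = Mul(Mul(Add(-24, 31), Add(-39, 2)), -2) = Mul(Mul(7, -37), -2) = Mul(-259, -2) = 518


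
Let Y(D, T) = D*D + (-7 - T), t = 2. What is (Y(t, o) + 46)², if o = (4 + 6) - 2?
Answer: 1225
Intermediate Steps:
o = 8 (o = 10 - 2 = 8)
Y(D, T) = -7 + D² - T (Y(D, T) = D² + (-7 - T) = -7 + D² - T)
(Y(t, o) + 46)² = ((-7 + 2² - 1*8) + 46)² = ((-7 + 4 - 8) + 46)² = (-11 + 46)² = 35² = 1225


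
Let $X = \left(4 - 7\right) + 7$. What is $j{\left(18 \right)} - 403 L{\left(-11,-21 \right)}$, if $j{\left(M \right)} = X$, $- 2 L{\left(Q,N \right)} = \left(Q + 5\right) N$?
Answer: $25393$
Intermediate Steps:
$L{\left(Q,N \right)} = - \frac{N \left(5 + Q\right)}{2}$ ($L{\left(Q,N \right)} = - \frac{\left(Q + 5\right) N}{2} = - \frac{\left(5 + Q\right) N}{2} = - \frac{N \left(5 + Q\right)}{2}$)
$X = 4$ ($X = -3 + 7 = 4$)
$j{\left(M \right)} = 4$
$j{\left(18 \right)} - 403 L{\left(-11,-21 \right)} = 4 - 403 \left(\left(- \frac{1}{2}\right) \left(-21\right) \left(5 - 11\right)\right) = 4 - 403 \left(\left(- \frac{1}{2}\right) \left(-21\right) \left(-6\right)\right) = 4 - -25389 = 4 + 25389 = 25393$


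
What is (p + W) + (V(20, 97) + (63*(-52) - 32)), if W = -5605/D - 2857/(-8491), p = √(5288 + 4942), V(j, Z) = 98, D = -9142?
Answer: -5083707079/1584178 + √10230 ≈ -3107.9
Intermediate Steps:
p = √10230 ≈ 101.14
W = 1504301/1584178 (W = -5605/(-9142) - 2857/(-8491) = -5605*(-1/9142) - 2857*(-1/8491) = 5605/9142 + 2857/8491 = 1504301/1584178 ≈ 0.94958)
(p + W) + (V(20, 97) + (63*(-52) - 32)) = (√10230 + 1504301/1584178) + (98 + (63*(-52) - 32)) = (1504301/1584178 + √10230) + (98 + (-3276 - 32)) = (1504301/1584178 + √10230) + (98 - 3308) = (1504301/1584178 + √10230) - 3210 = -5083707079/1584178 + √10230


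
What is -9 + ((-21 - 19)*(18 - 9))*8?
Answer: -2889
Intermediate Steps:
-9 + ((-21 - 19)*(18 - 9))*8 = -9 - 40*9*8 = -9 - 360*8 = -9 - 2880 = -2889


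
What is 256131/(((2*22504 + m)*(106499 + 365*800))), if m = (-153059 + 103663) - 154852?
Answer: -28459/7050775640 ≈ -4.0363e-6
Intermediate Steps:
m = -204248 (m = -49396 - 154852 = -204248)
256131/(((2*22504 + m)*(106499 + 365*800))) = 256131/(((2*22504 - 204248)*(106499 + 365*800))) = 256131/(((45008 - 204248)*(106499 + 292000))) = 256131/((-159240*398499)) = 256131/(-63456980760) = 256131*(-1/63456980760) = -28459/7050775640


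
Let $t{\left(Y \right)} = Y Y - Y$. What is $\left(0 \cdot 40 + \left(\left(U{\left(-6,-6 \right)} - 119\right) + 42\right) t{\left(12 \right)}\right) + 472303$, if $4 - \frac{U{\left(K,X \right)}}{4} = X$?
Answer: $467419$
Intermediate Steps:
$U{\left(K,X \right)} = 16 - 4 X$
$t{\left(Y \right)} = Y^{2} - Y$
$\left(0 \cdot 40 + \left(\left(U{\left(-6,-6 \right)} - 119\right) + 42\right) t{\left(12 \right)}\right) + 472303 = \left(0 \cdot 40 + \left(\left(\left(16 - -24\right) - 119\right) + 42\right) 12 \left(-1 + 12\right)\right) + 472303 = \left(0 + \left(\left(\left(16 + 24\right) - 119\right) + 42\right) 12 \cdot 11\right) + 472303 = \left(0 + \left(\left(40 - 119\right) + 42\right) 132\right) + 472303 = \left(0 + \left(-79 + 42\right) 132\right) + 472303 = \left(0 - 4884\right) + 472303 = -4884 + 472303 = 467419$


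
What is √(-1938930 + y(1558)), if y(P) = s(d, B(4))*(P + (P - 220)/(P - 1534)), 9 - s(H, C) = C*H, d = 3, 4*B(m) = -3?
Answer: I*√30732405/4 ≈ 1385.9*I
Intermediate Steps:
B(m) = -¾ (B(m) = (¼)*(-3) = -¾)
s(H, C) = 9 - C*H
y(P) = 45*P/4 + 45*(-220 + P)/(4*(-1534 + P)) (y(P) = (9 - 1*(-¾)*3)*(P + (P - 220)/(P - 1534)) = (9 + 9/4)*(P + (-220 + P)/(-1534 + P)) = 45*(P + (-220 + P)/(-1534 + P))/4 = 45*P/4 + 45*(-220 + P)/(4*(-1534 + P)))
√(-1938930 + y(1558)) = √(-1938930 + 45*(-220 + 1558² - 1533*1558)/(4*(-1534 + 1558))) = √(-1938930 + (45/4)*(-220 + 2427364 - 2388414)/24) = √(-1938930 + (45/4)*(1/24)*38730) = √(-1938930 + 290475/16) = √(-30732405/16) = I*√30732405/4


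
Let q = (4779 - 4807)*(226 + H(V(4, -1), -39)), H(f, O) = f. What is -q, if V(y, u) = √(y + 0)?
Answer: 6384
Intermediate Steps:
V(y, u) = √y
q = -6384 (q = (4779 - 4807)*(226 + √4) = -28*(226 + 2) = -28*228 = -6384)
-q = -1*(-6384) = 6384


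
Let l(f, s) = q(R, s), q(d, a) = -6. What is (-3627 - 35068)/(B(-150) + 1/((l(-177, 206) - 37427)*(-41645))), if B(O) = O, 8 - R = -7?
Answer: 60321530443075/233834592749 ≈ 257.97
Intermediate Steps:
R = 15 (R = 8 - 1*(-7) = 8 + 7 = 15)
l(f, s) = -6
(-3627 - 35068)/(B(-150) + 1/((l(-177, 206) - 37427)*(-41645))) = (-3627 - 35068)/(-150 + 1/(-6 - 37427*(-41645))) = -38695/(-150 - 1/41645/(-37433)) = -38695/(-150 - 1/37433*(-1/41645)) = -38695/(-150 + 1/1558897285) = -38695/(-233834592749/1558897285) = -38695*(-1558897285/233834592749) = 60321530443075/233834592749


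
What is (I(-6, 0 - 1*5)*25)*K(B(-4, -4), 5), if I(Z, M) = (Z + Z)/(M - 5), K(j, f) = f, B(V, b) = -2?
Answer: 150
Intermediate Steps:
I(Z, M) = 2*Z/(-5 + M) (I(Z, M) = (2*Z)/(-5 + M) = 2*Z/(-5 + M))
(I(-6, 0 - 1*5)*25)*K(B(-4, -4), 5) = ((2*(-6)/(-5 + (0 - 1*5)))*25)*5 = ((2*(-6)/(-5 + (0 - 5)))*25)*5 = ((2*(-6)/(-5 - 5))*25)*5 = ((2*(-6)/(-10))*25)*5 = ((2*(-6)*(-⅒))*25)*5 = ((6/5)*25)*5 = 30*5 = 150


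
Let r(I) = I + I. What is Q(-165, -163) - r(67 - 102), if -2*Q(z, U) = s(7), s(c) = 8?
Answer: 66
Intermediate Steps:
Q(z, U) = -4 (Q(z, U) = -½*8 = -4)
r(I) = 2*I
Q(-165, -163) - r(67 - 102) = -4 - 2*(67 - 102) = -4 - 2*(-35) = -4 - 1*(-70) = -4 + 70 = 66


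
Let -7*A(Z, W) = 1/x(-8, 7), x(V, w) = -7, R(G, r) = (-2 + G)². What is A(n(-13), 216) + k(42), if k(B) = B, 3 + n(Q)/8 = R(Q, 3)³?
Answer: 2059/49 ≈ 42.020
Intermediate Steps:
n(Q) = -24 + 8*(-2 + Q)⁶ (n(Q) = -24 + 8*((-2 + Q)²)³ = -24 + 8*(-2 + Q)⁶)
A(Z, W) = 1/49 (A(Z, W) = -⅐/(-7) = -⅐*(-⅐) = 1/49)
A(n(-13), 216) + k(42) = 1/49 + 42 = 2059/49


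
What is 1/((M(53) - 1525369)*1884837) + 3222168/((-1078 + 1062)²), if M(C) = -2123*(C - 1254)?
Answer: 388823104773372895/30891845124768 ≈ 12587.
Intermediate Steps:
M(C) = 2662242 - 2123*C (M(C) = -2123*(-1254 + C) = 2662242 - 2123*C)
1/((M(53) - 1525369)*1884837) + 3222168/((-1078 + 1062)²) = 1/(((2662242 - 2123*53) - 1525369)*1884837) + 3222168/((-1078 + 1062)²) = (1/1884837)/((2662242 - 112519) - 1525369) + 3222168/((-16)²) = (1/1884837)/(2549723 - 1525369) + 3222168/256 = (1/1884837)/1024354 + 3222168*(1/256) = (1/1024354)*(1/1884837) + 402771/32 = 1/1930740320298 + 402771/32 = 388823104773372895/30891845124768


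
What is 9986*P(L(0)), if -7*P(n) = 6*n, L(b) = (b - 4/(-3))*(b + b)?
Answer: 0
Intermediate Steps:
L(b) = 2*b*(4/3 + b) (L(b) = (b - 4*(-1/3))*(2*b) = (b + 4/3)*(2*b) = (4/3 + b)*(2*b) = 2*b*(4/3 + b))
P(n) = -6*n/7
9986*P(L(0)) = 9986*(-4*0*(4 + 3*0)/7) = 9986*(-4*0*(4 + 0)/7) = 9986*(-4*0*4/7) = 9986*(-6/7*0) = 9986*0 = 0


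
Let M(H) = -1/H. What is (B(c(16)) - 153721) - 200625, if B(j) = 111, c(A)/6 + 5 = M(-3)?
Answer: -354235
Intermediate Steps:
c(A) = -28 (c(A) = -30 + 6*(-1/(-3)) = -30 + 6*(-1*(-⅓)) = -30 + 6*(⅓) = -30 + 2 = -28)
(B(c(16)) - 153721) - 200625 = (111 - 153721) - 200625 = -153610 - 200625 = -354235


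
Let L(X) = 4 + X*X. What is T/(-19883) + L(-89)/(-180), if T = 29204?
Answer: -32565899/715788 ≈ -45.497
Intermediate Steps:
L(X) = 4 + X**2
T/(-19883) + L(-89)/(-180) = 29204/(-19883) + (4 + (-89)**2)/(-180) = 29204*(-1/19883) + (4 + 7921)*(-1/180) = -29204/19883 + 7925*(-1/180) = -29204/19883 - 1585/36 = -32565899/715788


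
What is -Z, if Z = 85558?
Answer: -85558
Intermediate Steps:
-Z = -1*85558 = -85558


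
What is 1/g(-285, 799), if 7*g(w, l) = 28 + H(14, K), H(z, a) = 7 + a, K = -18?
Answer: 7/17 ≈ 0.41176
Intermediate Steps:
g(w, l) = 17/7 (g(w, l) = (28 + (7 - 18))/7 = (28 - 11)/7 = (⅐)*17 = 17/7)
1/g(-285, 799) = 1/(17/7) = 7/17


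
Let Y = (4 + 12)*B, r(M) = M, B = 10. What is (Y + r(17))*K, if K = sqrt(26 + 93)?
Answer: 177*sqrt(119) ≈ 1930.8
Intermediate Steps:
Y = 160 (Y = (4 + 12)*10 = 16*10 = 160)
K = sqrt(119) ≈ 10.909
(Y + r(17))*K = (160 + 17)*sqrt(119) = 177*sqrt(119)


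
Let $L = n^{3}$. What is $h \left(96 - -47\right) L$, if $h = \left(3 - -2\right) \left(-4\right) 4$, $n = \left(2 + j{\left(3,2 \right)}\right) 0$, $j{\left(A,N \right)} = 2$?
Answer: $0$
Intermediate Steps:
$n = 0$ ($n = \left(2 + 2\right) 0 = 4 \cdot 0 = 0$)
$L = 0$ ($L = 0^{3} = 0$)
$h = -80$ ($h = \left(3 + 2\right) \left(-4\right) 4 = 5 \left(-4\right) 4 = \left(-20\right) 4 = -80$)
$h \left(96 - -47\right) L = - 80 \left(96 - -47\right) 0 = - 80 \left(96 + 47\right) 0 = \left(-80\right) 143 \cdot 0 = \left(-11440\right) 0 = 0$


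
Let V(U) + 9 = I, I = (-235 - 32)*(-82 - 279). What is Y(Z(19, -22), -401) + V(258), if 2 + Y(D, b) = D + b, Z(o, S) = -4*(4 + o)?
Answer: 95883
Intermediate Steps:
Z(o, S) = -16 - 4*o
Y(D, b) = -2 + D + b (Y(D, b) = -2 + (D + b) = -2 + D + b)
I = 96387 (I = -267*(-361) = 96387)
V(U) = 96378 (V(U) = -9 + 96387 = 96378)
Y(Z(19, -22), -401) + V(258) = (-2 + (-16 - 4*19) - 401) + 96378 = (-2 + (-16 - 76) - 401) + 96378 = (-2 - 92 - 401) + 96378 = -495 + 96378 = 95883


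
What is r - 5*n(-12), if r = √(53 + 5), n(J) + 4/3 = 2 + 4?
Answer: -70/3 + √58 ≈ -15.718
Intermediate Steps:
n(J) = 14/3 (n(J) = -4/3 + (2 + 4) = -4/3 + 6 = 14/3)
r = √58 ≈ 7.6158
r - 5*n(-12) = √58 - 5*14/3 = √58 - 70/3 = -70/3 + √58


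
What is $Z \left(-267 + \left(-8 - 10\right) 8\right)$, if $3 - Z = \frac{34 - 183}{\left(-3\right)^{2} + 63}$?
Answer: $- \frac{50005}{24} \approx -2083.5$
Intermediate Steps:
$Z = \frac{365}{72}$ ($Z = 3 - \frac{34 - 183}{\left(-3\right)^{2} + 63} = 3 - - \frac{149}{9 + 63} = 3 - - \frac{149}{72} = 3 + \frac{149}{72} = \frac{365}{72} \approx 5.0694$)
$Z \left(-267 + \left(-8 - 10\right) 8\right) = \frac{365 \left(-267 + \left(-8 - 10\right) 8\right)}{72} = \frac{365 \left(-267 - 144\right)}{72} = \frac{365}{72} \left(-411\right) = - \frac{50005}{24}$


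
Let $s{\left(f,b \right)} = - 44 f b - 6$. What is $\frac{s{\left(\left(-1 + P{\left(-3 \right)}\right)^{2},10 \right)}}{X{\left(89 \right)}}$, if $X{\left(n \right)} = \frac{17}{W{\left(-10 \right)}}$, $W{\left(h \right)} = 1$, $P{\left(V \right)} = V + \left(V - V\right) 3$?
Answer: $- \frac{7046}{17} \approx -414.47$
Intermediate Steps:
$P{\left(V \right)} = V$ ($P{\left(V \right)} = V + 0 \cdot 3 = V + 0 = V$)
$X{\left(n \right)} = 17$ ($X{\left(n \right)} = \frac{17}{1} = 17 \cdot 1 = 17$)
$s{\left(f,b \right)} = -6 - 44 b f$ ($s{\left(f,b \right)} = - 44 b f - 6 = -6 - 44 b f$)
$\frac{s{\left(\left(-1 + P{\left(-3 \right)}\right)^{2},10 \right)}}{X{\left(89 \right)}} = \frac{-6 - 440 \left(-1 - 3\right)^{2}}{17} = \left(-6 - 440 \left(-4\right)^{2}\right) \frac{1}{17} = \left(-6 - 440 \cdot 16\right) \frac{1}{17} = \left(-6 - 7040\right) \frac{1}{17} = \left(-7046\right) \frac{1}{17} = - \frac{7046}{17}$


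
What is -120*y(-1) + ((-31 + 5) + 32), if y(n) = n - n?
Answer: 6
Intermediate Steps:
y(n) = 0
-120*y(-1) + ((-31 + 5) + 32) = -120*0 + ((-31 + 5) + 32) = 0 + (-26 + 32) = 0 + 6 = 6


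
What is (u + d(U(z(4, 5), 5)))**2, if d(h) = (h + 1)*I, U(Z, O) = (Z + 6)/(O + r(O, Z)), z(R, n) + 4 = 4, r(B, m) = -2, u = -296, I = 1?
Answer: 85849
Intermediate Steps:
z(R, n) = 0 (z(R, n) = -4 + 4 = 0)
U(Z, O) = (6 + Z)/(-2 + O) (U(Z, O) = (Z + 6)/(O - 2) = (6 + Z)/(-2 + O))
d(h) = 1 + h (d(h) = (h + 1)*1 = (1 + h)*1 = 1 + h)
(u + d(U(z(4, 5), 5)))**2 = (-296 + (1 + (6 + 0)/(-2 + 5)))**2 = (-296 + (1 + 6/3))**2 = (-296 + (1 + (1/3)*6))**2 = (-296 + (1 + 2))**2 = (-296 + 3)**2 = (-293)**2 = 85849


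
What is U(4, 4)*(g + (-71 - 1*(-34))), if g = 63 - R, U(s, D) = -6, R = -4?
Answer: -180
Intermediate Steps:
g = 67 (g = 63 - 1*(-4) = 63 + 4 = 67)
U(4, 4)*(g + (-71 - 1*(-34))) = -6*(67 + (-71 - 1*(-34))) = -6*(67 + (-71 + 34)) = -6*(67 - 37) = -6*30 = -180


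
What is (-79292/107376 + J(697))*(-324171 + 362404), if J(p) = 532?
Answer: 545247886105/26844 ≈ 2.0312e+7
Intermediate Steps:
(-79292/107376 + J(697))*(-324171 + 362404) = (-79292/107376 + 532)*(-324171 + 362404) = (-79292*1/107376 + 532)*38233 = (-19823/26844 + 532)*38233 = (14261185/26844)*38233 = 545247886105/26844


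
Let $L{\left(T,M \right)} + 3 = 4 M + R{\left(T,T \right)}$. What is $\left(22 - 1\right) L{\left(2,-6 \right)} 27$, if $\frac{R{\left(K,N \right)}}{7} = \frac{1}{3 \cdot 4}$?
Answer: $- \frac{59913}{4} \approx -14978.0$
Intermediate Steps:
$R{\left(K,N \right)} = \frac{7}{12}$ ($R{\left(K,N \right)} = \frac{7}{3 \cdot 4} = \frac{7}{12}$)
$L{\left(T,M \right)} = - \frac{29}{12} + 4 M$ ($L{\left(T,M \right)} = -3 + \left(4 M + \frac{7}{12}\right) = -3 + \left(\frac{7}{12} + 4 M\right) = - \frac{29}{12} + 4 M$)
$\left(22 - 1\right) L{\left(2,-6 \right)} 27 = \left(22 - 1\right) \left(- \frac{29}{12} + 4 \left(-6\right)\right) 27 = \left(22 - 1\right) \left(- \frac{29}{12} - 24\right) 27 = 21 \left(- \frac{317}{12}\right) 27 = \left(- \frac{2219}{4}\right) 27 = - \frac{59913}{4}$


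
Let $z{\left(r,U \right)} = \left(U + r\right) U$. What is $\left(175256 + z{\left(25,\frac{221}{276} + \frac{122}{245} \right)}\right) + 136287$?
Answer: $\frac{1424675443033189}{4572464400} \approx 3.1158 \cdot 10^{5}$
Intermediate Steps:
$z{\left(r,U \right)} = U \left(U + r\right)$
$\left(175256 + z{\left(25,\frac{221}{276} + \frac{122}{245} \right)}\right) + 136287 = \left(175256 + \left(\frac{221}{276} + \frac{122}{245}\right) \left(\left(\frac{221}{276} + \frac{122}{245}\right) + 25\right)\right) + 136287 = \left(175256 + \frac{87817 \left(\frac{87817}{67620} + 25\right)}{67620}\right) + 136287 = \left(175256 + \frac{87817}{67620} \cdot \frac{1778317}{67620}\right) + 136287 = \left(175256 + \frac{156166463989}{4572464400}\right) + 136287 = \frac{801507987350389}{4572464400} + 136287 = \frac{1424675443033189}{4572464400}$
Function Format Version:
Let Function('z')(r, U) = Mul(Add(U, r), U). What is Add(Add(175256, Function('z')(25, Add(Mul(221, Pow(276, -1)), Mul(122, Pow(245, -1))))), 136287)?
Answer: Rational(1424675443033189, 4572464400) ≈ 3.1158e+5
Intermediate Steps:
Function('z')(r, U) = Mul(U, Add(U, r))
Add(Add(175256, Function('z')(25, Add(Mul(221, Pow(276, -1)), Mul(122, Pow(245, -1))))), 136287) = Add(Add(175256, Mul(Add(Mul(221, Pow(276, -1)), Mul(122, Pow(245, -1))), Add(Add(Mul(221, Pow(276, -1)), Mul(122, Pow(245, -1))), 25))), 136287) = Add(Add(175256, Mul(Add(Mul(221, Rational(1, 276)), Mul(122, Rational(1, 245))), Add(Add(Mul(221, Rational(1, 276)), Mul(122, Rational(1, 245))), 25))), 136287) = Add(Add(175256, Mul(Add(Rational(221, 276), Rational(122, 245)), Add(Add(Rational(221, 276), Rational(122, 245)), 25))), 136287) = Add(Add(175256, Mul(Rational(87817, 67620), Add(Rational(87817, 67620), 25))), 136287) = Add(Add(175256, Mul(Rational(87817, 67620), Rational(1778317, 67620))), 136287) = Add(Add(175256, Rational(156166463989, 4572464400)), 136287) = Add(Rational(801507987350389, 4572464400), 136287) = Rational(1424675443033189, 4572464400)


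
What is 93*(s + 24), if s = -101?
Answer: -7161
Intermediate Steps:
93*(s + 24) = 93*(-101 + 24) = 93*(-77) = -7161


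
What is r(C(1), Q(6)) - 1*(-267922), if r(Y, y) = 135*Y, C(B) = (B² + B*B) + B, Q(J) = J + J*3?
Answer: 268327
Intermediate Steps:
Q(J) = 4*J (Q(J) = J + 3*J = 4*J)
C(B) = B + 2*B² (C(B) = (B² + B²) + B = 2*B² + B = B + 2*B²)
r(C(1), Q(6)) - 1*(-267922) = 135*(1*(1 + 2*1)) - 1*(-267922) = 135*(1*(1 + 2)) + 267922 = 135*(1*3) + 267922 = 135*3 + 267922 = 405 + 267922 = 268327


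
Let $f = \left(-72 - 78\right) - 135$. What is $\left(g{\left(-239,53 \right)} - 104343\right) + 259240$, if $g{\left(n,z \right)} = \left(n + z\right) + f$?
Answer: $154426$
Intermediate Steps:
$f = -285$ ($f = -150 - 135 = -285$)
$g{\left(n,z \right)} = -285 + n + z$ ($g{\left(n,z \right)} = \left(n + z\right) - 285 = -285 + n + z$)
$\left(g{\left(-239,53 \right)} - 104343\right) + 259240 = \left(\left(-285 - 239 + 53\right) - 104343\right) + 259240 = \left(-471 - 104343\right) + 259240 = -104814 + 259240 = 154426$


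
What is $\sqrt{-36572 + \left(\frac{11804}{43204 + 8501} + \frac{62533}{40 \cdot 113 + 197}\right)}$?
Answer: $\frac{i \sqrt{241625558907611688855}}{81297495} \approx 191.2 i$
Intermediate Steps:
$\sqrt{-36572 + \left(\frac{11804}{43204 + 8501} + \frac{62533}{40 \cdot 113 + 197}\right)} = \sqrt{-36572 + \left(\frac{11804}{51705} + \frac{62533}{4520 + 197}\right)} = \sqrt{-36572 + \left(11804 \cdot \frac{1}{51705} + \frac{62533}{4717}\right)} = \sqrt{-36572 + \left(\frac{11804}{51705} + 62533 \cdot \frac{1}{4717}\right)} = \sqrt{-36572 + \left(\frac{11804}{51705} + \frac{62533}{4717}\right)} = \sqrt{-36572 + \frac{3288948233}{243892485}} = \sqrt{- \frac{8916347013187}{243892485}} = \frac{i \sqrt{241625558907611688855}}{81297495}$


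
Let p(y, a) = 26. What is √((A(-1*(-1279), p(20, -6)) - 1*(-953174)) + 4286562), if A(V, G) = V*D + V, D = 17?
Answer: √5262758 ≈ 2294.1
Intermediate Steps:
A(V, G) = 18*V (A(V, G) = V*17 + V = 17*V + V = 18*V)
√((A(-1*(-1279), p(20, -6)) - 1*(-953174)) + 4286562) = √((18*(-1*(-1279)) - 1*(-953174)) + 4286562) = √((18*1279 + 953174) + 4286562) = √((23022 + 953174) + 4286562) = √(976196 + 4286562) = √5262758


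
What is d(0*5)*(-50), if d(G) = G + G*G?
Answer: 0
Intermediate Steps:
d(G) = G + G**2
d(0*5)*(-50) = ((0*5)*(1 + 0*5))*(-50) = (0*(1 + 0))*(-50) = (0*1)*(-50) = 0*(-50) = 0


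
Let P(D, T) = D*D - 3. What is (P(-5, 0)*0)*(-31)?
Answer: 0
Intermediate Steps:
P(D, T) = -3 + D² (P(D, T) = D² - 3 = -3 + D²)
(P(-5, 0)*0)*(-31) = ((-3 + (-5)²)*0)*(-31) = ((-3 + 25)*0)*(-31) = (22*0)*(-31) = 0*(-31) = 0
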